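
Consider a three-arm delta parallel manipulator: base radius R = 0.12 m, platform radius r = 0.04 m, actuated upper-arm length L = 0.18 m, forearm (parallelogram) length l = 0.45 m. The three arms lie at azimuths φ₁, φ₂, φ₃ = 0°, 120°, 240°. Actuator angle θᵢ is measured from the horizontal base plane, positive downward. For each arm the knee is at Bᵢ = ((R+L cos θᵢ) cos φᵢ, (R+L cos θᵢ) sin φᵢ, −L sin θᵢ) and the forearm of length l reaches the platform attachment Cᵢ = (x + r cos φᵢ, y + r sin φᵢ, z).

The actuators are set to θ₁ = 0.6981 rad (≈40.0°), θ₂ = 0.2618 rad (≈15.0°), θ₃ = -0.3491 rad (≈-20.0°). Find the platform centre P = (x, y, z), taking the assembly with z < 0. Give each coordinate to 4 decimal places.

φ1=0.0°: virtual centre (0.2179, 0.0000, -0.1157), radius l
φ2=120.0°: virtual centre (-0.1269, 0.2199, -0.0466), radius l
φ3=240.0°: virtual centre (-0.1246, -0.2158, 0.0616), radius l
eliminate P² terms by subtracting sphere 1 from 2 and 3
linear system: -0.6896x+0.4397y = 0.0058−0.1382z; -0.6849x+-0.4315y = 0.0050−0.3545z
det = 0.5988;  x = -0.0078+0.3600z,  y = 0.0008+0.2502z
quadratic in z: (1.1922)z²+(0.0693)z+(-0.1382)=0, √Δ=0.8147 → z ∈ {-0.3707, 0.3126}; z = -0.3707 (taking z<0)
x = -0.1413, y = -0.0919

(-0.1413, -0.0919, -0.3707)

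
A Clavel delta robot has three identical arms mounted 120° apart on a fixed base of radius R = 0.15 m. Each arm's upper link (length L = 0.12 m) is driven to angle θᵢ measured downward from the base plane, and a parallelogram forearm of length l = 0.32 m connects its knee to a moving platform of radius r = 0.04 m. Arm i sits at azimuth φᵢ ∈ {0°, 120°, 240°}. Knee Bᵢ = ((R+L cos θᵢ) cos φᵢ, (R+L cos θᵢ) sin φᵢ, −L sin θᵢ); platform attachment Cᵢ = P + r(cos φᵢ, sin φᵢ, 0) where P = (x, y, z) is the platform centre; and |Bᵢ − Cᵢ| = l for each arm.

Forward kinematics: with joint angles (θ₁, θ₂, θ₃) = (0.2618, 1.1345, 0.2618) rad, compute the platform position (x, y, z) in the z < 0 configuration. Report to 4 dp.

φ1=0.0°: virtual centre (0.2259, 0.0000, -0.0311), radius l
arm 2 at φ=120.0°: e+L cos θ2 = 0.1607;  O2 = (-0.0804, 0.1392, -0.1088)
O3 = (0.2259·cos240.0°, 0.2259·sin240.0°, -0.0311) = (-0.1130, -0.1956, -0.0311)
subtract pairs → two planes through P
[-0.6125 0.2784 -0.1554]·P = -0.0143;  [-0.6777 -0.3913 0.0000]·P = 0.0000
det = 0.4283;  x = 0.0131+-0.1420z,  y = -0.0227+0.2459z
quadratic in z: (1.0806)z²+(0.1114)z+(-0.0556)=0, √Δ=0.5029 → z ∈ {-0.2842, 0.1811}; z = -0.2842 (taking z<0)
x = 0.0535, y = -0.0926

(0.0535, -0.0926, -0.2842)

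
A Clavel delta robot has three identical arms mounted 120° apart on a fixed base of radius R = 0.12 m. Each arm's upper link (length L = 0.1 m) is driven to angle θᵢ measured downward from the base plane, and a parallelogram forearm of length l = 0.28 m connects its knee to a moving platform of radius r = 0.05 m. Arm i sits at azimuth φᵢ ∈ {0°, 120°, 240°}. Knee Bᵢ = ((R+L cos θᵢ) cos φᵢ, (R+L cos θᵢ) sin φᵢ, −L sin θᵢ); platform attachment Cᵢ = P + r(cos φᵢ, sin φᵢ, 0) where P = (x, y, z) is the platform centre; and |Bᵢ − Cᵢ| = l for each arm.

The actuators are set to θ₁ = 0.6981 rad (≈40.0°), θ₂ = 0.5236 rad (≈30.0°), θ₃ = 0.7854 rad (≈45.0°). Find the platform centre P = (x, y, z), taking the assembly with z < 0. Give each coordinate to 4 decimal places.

φ1=0.0°: virtual centre (0.1466, 0.0000, -0.0643), radius l
arm 2 at φ=120.0°: (R−r)+L cos θ2 = 0.1566;  centre 2 = (-0.0783, 0.1356, -0.0500)
arm 3 at φ=240.0°: (R−r)+L cos θ3 = 0.1407;  centre 3 = (-0.0704, -0.1219, -0.0707)
eliminate P² terms by subtracting sphere 1 from 2 and 3
[-0.4498 0.2712 0.0286]·P = 0.0014;  [-0.4339 -0.2437 -0.0129]·P = -0.0008
Cramer: x(z) = -0.0005+0.0153z;  y(z) = 0.0043-0.0800z
into |P−centre ₁|² = l²: 1.0066z² + 0.1234z + -0.0526 = 0;  Δ = 0.2270;  z = -0.2980 or 0.1754 → z<0 root = -0.2980
x = -0.0051, y = 0.0281

(-0.0051, 0.0281, -0.2980)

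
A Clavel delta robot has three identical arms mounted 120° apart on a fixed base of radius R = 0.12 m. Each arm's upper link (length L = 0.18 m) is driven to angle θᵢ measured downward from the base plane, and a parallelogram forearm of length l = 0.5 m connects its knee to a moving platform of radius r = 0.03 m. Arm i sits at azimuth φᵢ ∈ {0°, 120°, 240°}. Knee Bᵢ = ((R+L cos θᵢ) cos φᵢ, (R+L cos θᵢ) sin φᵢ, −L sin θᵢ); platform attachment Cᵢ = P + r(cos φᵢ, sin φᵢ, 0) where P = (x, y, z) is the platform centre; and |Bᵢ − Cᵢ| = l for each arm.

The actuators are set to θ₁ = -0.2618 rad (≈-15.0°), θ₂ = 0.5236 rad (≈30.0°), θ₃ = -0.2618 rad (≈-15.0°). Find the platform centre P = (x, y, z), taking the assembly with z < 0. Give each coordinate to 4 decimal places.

(0.0741, -0.1283, -0.3978)

S1 = (0.2639·cos0.0°, 0.2639·sin0.0°, 0.0466) = (0.2639, 0.0000, 0.0466)
φ2=120.0°: virtual centre (-0.1229, 0.2129, -0.0900), radius l
φ3=240.0°: virtual centre (-0.1319, -0.2285, 0.0466), radius l
|S₂|²−|S₁|² = -0.0032;  |S₃|²−|S₁|² = 0.0000
plane₁₂: -0.7736x+0.4259y+-0.2732z = -0.0032
Cramer: x(z) = 0.0021-0.1808z;  y(z) = -0.0037+0.3131z
into |P−S₁|² = l²: 1.1307z² + -0.0009z + -0.1793 = 0;  Δ = 0.8110;  z = -0.3978 or 0.3986 → z<0 root = -0.3978
x = 0.0741, y = -0.1283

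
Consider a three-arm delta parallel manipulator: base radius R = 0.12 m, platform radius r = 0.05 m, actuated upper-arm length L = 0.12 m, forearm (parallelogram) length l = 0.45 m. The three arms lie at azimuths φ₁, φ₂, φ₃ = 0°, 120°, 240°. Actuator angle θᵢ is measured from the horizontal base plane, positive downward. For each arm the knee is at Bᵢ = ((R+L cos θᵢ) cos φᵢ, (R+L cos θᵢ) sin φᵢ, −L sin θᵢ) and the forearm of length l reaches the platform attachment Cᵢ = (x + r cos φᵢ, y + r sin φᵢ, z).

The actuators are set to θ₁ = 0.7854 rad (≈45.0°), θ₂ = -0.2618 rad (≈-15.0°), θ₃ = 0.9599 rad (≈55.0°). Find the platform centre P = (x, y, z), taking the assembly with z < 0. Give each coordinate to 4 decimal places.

(-0.0757, 0.1972, -0.4171)

φ1=0.0°: virtual centre (0.1549, 0.0000, -0.0849), radius l
S2 = (0.1859·cos120.0°, 0.1859·sin120.0°, 0.0311) = (-0.0930, 0.1610, 0.0311)
φ3=240.0°: virtual centre (-0.0694, -0.1202, -0.0983), radius l
|S₂|²−|S₁|² = 0.0043;  |S₃|²−|S₁|² = -0.0022
plane₁₂: -0.4956x+0.3220y+0.2318z = 0.0043
det = 0.2636;  x = -0.0012+0.1786z,  y = 0.0116+-0.4450z
into |P−S₁|² = l²: 1.2299z² + 0.1036z + -0.1708 = 0;  Δ = 0.8510;  z = -0.4171 or 0.3329 → z<0 root = -0.4171
x = -0.0757, y = 0.1972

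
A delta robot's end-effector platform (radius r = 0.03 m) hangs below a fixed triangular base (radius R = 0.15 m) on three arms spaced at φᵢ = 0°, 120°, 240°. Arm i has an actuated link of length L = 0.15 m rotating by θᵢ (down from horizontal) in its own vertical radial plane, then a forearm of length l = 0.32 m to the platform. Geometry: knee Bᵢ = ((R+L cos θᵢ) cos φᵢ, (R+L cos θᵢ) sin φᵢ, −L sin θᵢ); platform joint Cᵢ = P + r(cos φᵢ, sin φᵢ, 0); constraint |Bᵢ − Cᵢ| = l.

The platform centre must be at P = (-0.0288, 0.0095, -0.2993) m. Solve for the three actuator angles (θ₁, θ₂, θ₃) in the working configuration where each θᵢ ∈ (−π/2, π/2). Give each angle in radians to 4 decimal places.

θ₁ = 0.7853, θ₂ = 0.5233, θ₃ = 0.6108

rotate P by −φ1: (-0.0288, 0.0095, -0.2993)
  A cos θ + B sin θ = C:  0.1488·cos θ + -0.2993·sin θ = -0.1064
  γ=atan2(-0.2993,0.1488)=-1.1094;  ψ=arccos(-0.3182)=1.8947;  θ1=γ+ψ≈0.7853
rotate P by −φ2: (0.0226, 0.0202, -0.2993)
  A=0.0974, B=-0.2993, C=(l²−L²−A²−y'²−z²)/(2L)=-0.0652
  θ2 = atan2(B,A) + arccos(C/0.3147) = 0.5233
rotate P by −φ3: (0.0062, -0.0297, -0.2993)
  e−x'=0.1138;  (l²−L²−(e−x')²−y'²−z²)/2L = -0.0784
  γ=atan2(-0.2993,0.1138)=-1.2074;  ψ=arccos(-0.2448)=1.8181;  θ3=γ+ψ≈0.6108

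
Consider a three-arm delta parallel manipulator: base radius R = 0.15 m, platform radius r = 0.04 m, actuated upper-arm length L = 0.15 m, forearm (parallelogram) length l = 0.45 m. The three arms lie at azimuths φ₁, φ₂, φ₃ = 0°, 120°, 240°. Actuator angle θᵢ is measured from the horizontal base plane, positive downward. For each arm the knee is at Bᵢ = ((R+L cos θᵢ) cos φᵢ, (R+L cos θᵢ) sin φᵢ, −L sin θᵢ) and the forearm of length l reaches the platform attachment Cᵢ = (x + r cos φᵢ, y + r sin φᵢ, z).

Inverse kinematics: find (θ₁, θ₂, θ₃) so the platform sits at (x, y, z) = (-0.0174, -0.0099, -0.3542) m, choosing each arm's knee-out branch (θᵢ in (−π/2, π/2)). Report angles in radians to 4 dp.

θ₁ = 0.0001, θ₂ = -0.0870, θ₃ = -0.1745

rotate P by −φ1: (-0.0174, -0.0099, -0.3542)
  e−x'=0.1274;  (l²−L²−(e−x')²−y'²−z²)/2L = 0.1274
  θ1 = atan2(B,A) + arccos(C/0.3764) = 0.0001
φ2=120.0° → target in arm frame (0.0001, 0.0200)
  A cos θ + B sin θ = C:  0.1099·cos θ + -0.3542·sin θ = 0.1402
  γ=atan2(-0.3542,0.1099)=-1.2700;  ψ=arccos(0.3781)=1.1830;  θ2=γ+ψ≈-0.0870
φ3=240.0° → target in arm frame (0.0173, -0.0101)
  e−x'=0.0927;  (l²−L²−(e−x')²−y'²−z²)/2L = 0.1528
  γ=atan2(-0.3542,0.0927)=-1.3148;  ψ=arccos(0.4173)=1.1403;  θ3=γ+ψ≈-0.1745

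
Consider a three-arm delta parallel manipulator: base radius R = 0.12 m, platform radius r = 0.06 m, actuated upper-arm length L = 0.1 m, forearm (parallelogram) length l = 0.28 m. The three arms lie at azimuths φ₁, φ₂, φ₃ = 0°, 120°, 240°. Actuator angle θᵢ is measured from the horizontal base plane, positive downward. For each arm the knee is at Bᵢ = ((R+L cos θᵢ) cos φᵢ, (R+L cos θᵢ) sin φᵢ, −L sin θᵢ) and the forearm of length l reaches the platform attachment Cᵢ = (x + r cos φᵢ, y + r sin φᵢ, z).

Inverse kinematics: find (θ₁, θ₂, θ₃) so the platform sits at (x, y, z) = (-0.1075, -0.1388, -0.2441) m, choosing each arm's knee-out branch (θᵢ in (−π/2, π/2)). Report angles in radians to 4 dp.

θ₁ = 1.3095, θ₂ = 1.1350, θ₃ = -0.3488

rotate P by −φ1: (-0.1075, -0.1388, -0.2441)
  A=0.1675, B=-0.2441, C=(l²−L²−A²−y'²−z²)/(2L)=-0.1925
  θ1 = atan2(B,A) + arccos(C/0.2960) = 1.3095
arm 2 (φ=120.0°): x'=-0.0665, y'=0.1625
  A=0.1265, B=-0.2441, C=(l²−L²−A²−y'²−z²)/(2L)=-0.1679
  θ2 = atan2(B,A) + arccos(C/0.2749) = 1.1350
arm 3 (φ=240.0°): x'=0.1740, y'=-0.0237
  e−x'=-0.1140;  (l²−L²−(e−x')²−y'²−z²)/2L = -0.0237
  γ=atan2(-0.2441,-0.1140)=-2.0076;  ψ=arccos(-0.0878)=1.6587;  θ3=γ+ψ≈-0.3488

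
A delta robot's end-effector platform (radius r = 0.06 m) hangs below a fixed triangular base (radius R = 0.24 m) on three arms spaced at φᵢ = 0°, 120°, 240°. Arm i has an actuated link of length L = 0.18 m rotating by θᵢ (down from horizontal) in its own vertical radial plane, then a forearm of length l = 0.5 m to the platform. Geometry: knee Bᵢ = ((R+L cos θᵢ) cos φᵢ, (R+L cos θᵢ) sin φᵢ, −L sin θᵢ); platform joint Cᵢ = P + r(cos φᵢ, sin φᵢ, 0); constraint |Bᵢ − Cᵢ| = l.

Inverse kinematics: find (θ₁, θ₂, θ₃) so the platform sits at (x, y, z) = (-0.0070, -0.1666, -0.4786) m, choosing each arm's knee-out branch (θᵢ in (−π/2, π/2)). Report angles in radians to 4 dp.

θ₁ = 0.7851, θ₂ = 1.2213, θ₃ = 0.1743

arm 1 (φ=0.0°): x'=-0.0070, y'=-0.1666
  A cos θ + B sin θ = C:  0.1870·cos θ + -0.4786·sin θ = -0.2061
  √(A²+B²)=0.5138;  θ1 = -1.1983+1.9834 ≈ 0.7851
arm 2 (φ=120.0°): x'=-0.1408, y'=0.0894
  e−x'=0.3208;  (l²−L²−(e−x')²−y'²−z²)/2L = -0.3398
  θ2 = atan2(B,A) + arccos(C/0.5762) = 1.2213
φ3=240.0° → target in arm frame (0.1478, 0.0772)
  A cos θ + B sin θ = C:  0.0322·cos θ + -0.4786·sin θ = -0.0513
  γ=atan2(-0.4786,0.0322)=-1.5036;  ψ=arccos(-0.1069)=1.6779;  θ3=γ+ψ≈0.1743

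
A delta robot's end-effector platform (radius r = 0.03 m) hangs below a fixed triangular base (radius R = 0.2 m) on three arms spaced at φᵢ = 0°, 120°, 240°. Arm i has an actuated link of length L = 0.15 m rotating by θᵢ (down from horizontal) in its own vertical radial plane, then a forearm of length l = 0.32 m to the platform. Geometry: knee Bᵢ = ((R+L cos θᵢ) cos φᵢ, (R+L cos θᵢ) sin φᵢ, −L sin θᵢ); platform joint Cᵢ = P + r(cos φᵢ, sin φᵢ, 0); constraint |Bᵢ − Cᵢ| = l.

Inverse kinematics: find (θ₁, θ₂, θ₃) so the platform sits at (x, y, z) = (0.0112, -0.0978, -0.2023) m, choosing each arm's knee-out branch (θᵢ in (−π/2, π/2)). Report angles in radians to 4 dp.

θ₁ = 0.6111, θ₂ = 1.2217, θ₃ = -0.0001

φ1=0.0° → target in arm frame (0.0112, -0.0978)
  A=0.1588, B=-0.2023, C=(l²−L²−A²−y'²−z²)/(2L)=0.0140
  θ1 = atan2(B,A) + arccos(C/0.2572) = 0.6111
φ2=120.0° → target in arm frame (-0.0903, 0.0392)
  e−x'=0.2603;  (l²−L²−(e−x')²−y'²−z²)/2L = -0.1011
  θ2 = atan2(B,A) + arccos(C/0.3297) = 1.2217
φ3=240.0° → target in arm frame (0.0791, 0.0586)
  A=0.0909, B=-0.2023, C=(l²−L²−A²−y'²−z²)/(2L)=0.0909
  γ=atan2(-0.2023,0.0909)=-1.1485;  ψ=arccos(0.4100)=1.1484;  θ3=γ+ψ≈-0.0001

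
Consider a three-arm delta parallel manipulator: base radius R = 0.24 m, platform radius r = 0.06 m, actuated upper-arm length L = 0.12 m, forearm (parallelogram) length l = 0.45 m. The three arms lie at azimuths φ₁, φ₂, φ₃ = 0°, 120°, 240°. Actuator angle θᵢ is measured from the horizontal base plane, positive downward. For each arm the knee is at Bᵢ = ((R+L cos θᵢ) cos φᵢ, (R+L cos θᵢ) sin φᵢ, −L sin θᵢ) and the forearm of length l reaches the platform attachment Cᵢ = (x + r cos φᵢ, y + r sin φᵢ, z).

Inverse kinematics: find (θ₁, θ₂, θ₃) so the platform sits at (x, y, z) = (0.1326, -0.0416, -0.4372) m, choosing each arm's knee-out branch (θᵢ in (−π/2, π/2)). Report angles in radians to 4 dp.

θ₁ = 0.1746, θ₂ = 1.3966, θ₃ = 1.0474

arm 1 (φ=0.0°): x'=0.1326, y'=-0.0416
  A cos θ + B sin θ = C:  0.0474·cos θ + -0.4372·sin θ = -0.0293
  θ1 = atan2(B,A) + arccos(C/0.4398) = 0.1746
φ2=120.0° → target in arm frame (-0.1023, -0.0940)
  A=0.2823, B=-0.4372, C=(l²−L²−A²−y'²−z²)/(2L)=-0.3816
  √(A²+B²)=0.5204;  θ2 = -0.9974+2.3940 ≈ 1.3966
φ3=240.0° → target in arm frame (-0.0303, 0.1356)
  A cos θ + B sin θ = C:  0.2103·cos θ + -0.4372·sin θ = -0.2736
  γ=atan2(-0.4372,0.2103)=-1.1225;  ψ=arccos(-0.5639)=2.1699;  θ3=γ+ψ≈1.0474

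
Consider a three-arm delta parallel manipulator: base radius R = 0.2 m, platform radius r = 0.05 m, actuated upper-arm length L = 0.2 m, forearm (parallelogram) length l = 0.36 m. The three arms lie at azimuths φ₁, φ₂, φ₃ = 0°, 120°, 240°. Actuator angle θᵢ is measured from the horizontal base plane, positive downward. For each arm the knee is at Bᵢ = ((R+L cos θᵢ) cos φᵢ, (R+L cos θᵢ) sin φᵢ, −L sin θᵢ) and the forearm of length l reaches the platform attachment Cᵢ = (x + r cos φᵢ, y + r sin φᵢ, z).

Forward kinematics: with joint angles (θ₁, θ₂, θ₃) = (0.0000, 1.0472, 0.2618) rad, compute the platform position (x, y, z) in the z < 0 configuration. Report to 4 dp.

S1 = (0.3500·cos0.0°, 0.3500·sin0.0°, 0.0000) = (0.3500, 0.0000, 0.0000)
S2 = (0.2500·cos120.0°, 0.2500·sin120.0°, -0.1732) = (-0.1250, 0.2165, -0.1732)
φ3=240.0°: virtual centre (-0.1716, -0.2972, -0.0518), radius l
|S₂|²−|S₁|² = -0.0300;  |S₃|²−|S₁|² = -0.0020
plane₁₂: -0.9500x+0.4330y+-0.3464z = -0.0300
Cramer: x(z) = 0.0184-0.2467z;  y(z) = -0.0289+0.2588z
sphere 1 gives Az²+Bz+C=0 with A=1.1278, B=0.1487, C=-0.0188;  B²−4AC=0.1070;  roots -0.2109, 0.0791;  negative root z = -0.2109
x = 0.0704, y = -0.0835

(0.0704, -0.0835, -0.2109)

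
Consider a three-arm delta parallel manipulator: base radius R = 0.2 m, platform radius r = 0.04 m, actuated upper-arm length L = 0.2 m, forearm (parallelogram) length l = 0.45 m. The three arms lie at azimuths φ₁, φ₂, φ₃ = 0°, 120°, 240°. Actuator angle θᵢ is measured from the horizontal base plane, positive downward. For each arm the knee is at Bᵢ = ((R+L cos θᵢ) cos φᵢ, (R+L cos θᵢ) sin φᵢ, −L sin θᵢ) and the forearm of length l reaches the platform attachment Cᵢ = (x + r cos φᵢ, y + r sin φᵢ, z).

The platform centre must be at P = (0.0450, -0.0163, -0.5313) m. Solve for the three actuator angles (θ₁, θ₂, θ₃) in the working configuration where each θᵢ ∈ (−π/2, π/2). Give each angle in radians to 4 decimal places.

θ₁ = 0.8729, θ₂ = 1.1346, θ₃ = 1.0471

arm 1 (φ=0.0°): x'=0.0450, y'=-0.0163
  A=0.1150, B=-0.5313, C=(l²−L²−A²−y'²−z²)/(2L)=-0.3332
  θ1 = atan2(B,A) + arccos(C/0.5436) = 0.8729
rotate P by −φ2: (-0.0366, -0.0308, -0.5313)
  A=0.1966, B=-0.5313, C=(l²−L²−A²−y'²−z²)/(2L)=-0.3985
  γ=atan2(-0.5313,0.1966)=-1.2164;  ψ=arccos(-0.7034)=2.3509;  θ2=γ+ψ≈1.1346
arm 3 (φ=240.0°): x'=-0.0084, y'=0.0471
  e−x'=0.1684;  (l²−L²−(e−x')²−y'²−z²)/2L = -0.3759
  γ=atan2(-0.5313,0.1684)=-1.2639;  ψ=arccos(-0.6744)=2.3110;  θ3=γ+ψ≈1.0471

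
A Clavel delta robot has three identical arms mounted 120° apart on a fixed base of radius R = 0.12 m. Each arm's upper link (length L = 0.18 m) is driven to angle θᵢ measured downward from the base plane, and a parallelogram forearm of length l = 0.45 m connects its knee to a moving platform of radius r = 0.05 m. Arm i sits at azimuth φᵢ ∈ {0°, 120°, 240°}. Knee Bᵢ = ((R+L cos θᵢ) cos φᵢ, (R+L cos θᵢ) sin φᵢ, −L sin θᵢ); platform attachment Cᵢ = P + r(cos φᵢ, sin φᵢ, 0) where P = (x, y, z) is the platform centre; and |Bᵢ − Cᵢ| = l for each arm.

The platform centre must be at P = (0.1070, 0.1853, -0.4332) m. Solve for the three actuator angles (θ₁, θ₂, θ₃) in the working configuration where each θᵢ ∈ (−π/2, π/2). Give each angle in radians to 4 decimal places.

rotate P by −φ1: (0.1070, 0.1853, -0.4332)
  A cos θ + B sin θ = C:  -0.0370·cos θ + -0.4332·sin θ = -0.1480
  θ1 = atan2(B,A) + arccos(C/0.4348) = 0.2621
φ2=120.0° → target in arm frame (0.1070, -0.1853)
  A=-0.0370, B=-0.4332, C=(l²−L²−A²−y'²−z²)/(2L)=-0.1480
  θ2 = atan2(B,A) + arccos(C/0.4348) = 0.2621
rotate P by −φ3: (-0.2140, 0.0000, -0.4332)
  A cos θ + B sin θ = C:  0.2840·cos θ + -0.4332·sin θ = -0.2728
  γ=atan2(-0.4332,0.2840)=-0.9905;  ψ=arccos(-0.5266)=2.1254;  θ3=γ+ψ≈1.1349

θ₁ = 0.2621, θ₂ = 0.2621, θ₃ = 1.1349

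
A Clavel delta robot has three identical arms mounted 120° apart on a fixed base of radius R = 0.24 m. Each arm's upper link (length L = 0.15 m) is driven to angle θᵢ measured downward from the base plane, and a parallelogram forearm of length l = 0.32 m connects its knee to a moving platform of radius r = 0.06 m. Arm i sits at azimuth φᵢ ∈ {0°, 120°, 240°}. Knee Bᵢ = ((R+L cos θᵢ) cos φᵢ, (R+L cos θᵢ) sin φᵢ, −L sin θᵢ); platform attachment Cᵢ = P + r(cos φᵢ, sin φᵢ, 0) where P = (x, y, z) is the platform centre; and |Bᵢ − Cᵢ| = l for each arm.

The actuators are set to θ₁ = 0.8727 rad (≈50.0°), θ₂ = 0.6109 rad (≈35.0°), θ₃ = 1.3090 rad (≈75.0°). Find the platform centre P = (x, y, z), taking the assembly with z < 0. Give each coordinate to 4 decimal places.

(0.0137, 0.0716, -0.2830)

arm 1 at φ=0.0°: e+L cos θ1 = 0.2764;  O1 = (0.2764, 0.0000, -0.1149)
O2 = (0.3029·cos120.0°, 0.3029·sin120.0°, -0.0860) = (-0.1514, 0.2623, -0.0860)
O3 = (0.2188·cos240.0°, 0.2188·sin240.0°, -0.1449) = (-0.1094, -0.1895, -0.1449)
|O₂|²−|O₁|² = 0.0095;  |O₃|²−|O₁|² = -0.0207
[-0.8557 0.5246 0.0577]·P = 0.0095;  [-0.7717 -0.3790 -0.0600]·P = -0.0207
det = 0.7291;  x = 0.0100+-0.0131z,  y = 0.0344+-0.1315z
sphere 1 gives Az²+Bz+C=0 with A=1.0175, B=0.2278, C=-0.0170;  B²−4AC=0.1211;  roots -0.2830, 0.0591;  negative root z = -0.2830
x = 0.0137, y = 0.0716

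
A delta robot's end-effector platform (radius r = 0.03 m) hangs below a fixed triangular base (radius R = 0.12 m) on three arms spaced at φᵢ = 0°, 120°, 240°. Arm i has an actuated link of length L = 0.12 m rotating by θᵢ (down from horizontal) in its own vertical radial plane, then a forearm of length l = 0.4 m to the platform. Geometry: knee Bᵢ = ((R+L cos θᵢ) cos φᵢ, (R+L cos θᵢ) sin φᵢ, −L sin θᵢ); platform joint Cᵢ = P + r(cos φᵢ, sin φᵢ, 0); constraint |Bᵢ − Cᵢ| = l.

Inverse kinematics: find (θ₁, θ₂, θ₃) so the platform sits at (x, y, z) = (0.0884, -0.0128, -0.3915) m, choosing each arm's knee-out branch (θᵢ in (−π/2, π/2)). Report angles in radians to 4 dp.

θ₁ = 0.0876, θ₂ = 0.6983, θ₃ = 0.6111

arm 1 (φ=0.0°): x'=0.0884, y'=-0.0128
  A cos θ + B sin θ = C:  0.0016·cos θ + -0.3915·sin θ = -0.0327
  √(A²+B²)=0.3915;  θ1 = -1.5667+1.6543 ≈ 0.0876
rotate P by −φ2: (-0.0553, -0.0702, -0.3915)
  A cos θ + B sin θ = C:  0.1453·cos θ + -0.3915·sin θ = -0.1404
  γ=atan2(-0.3915,0.1453)=-1.2155;  ψ=arccos(-0.3363)=1.9138;  θ2=γ+ψ≈0.6983
φ3=240.0° → target in arm frame (-0.0331, 0.0830)
  A cos θ + B sin θ = C:  0.1231·cos θ + -0.3915·sin θ = -0.1238
  γ=atan2(-0.3915,0.1231)=-1.2661;  ψ=arccos(-0.3016)=1.8772;  θ3=γ+ψ≈0.6111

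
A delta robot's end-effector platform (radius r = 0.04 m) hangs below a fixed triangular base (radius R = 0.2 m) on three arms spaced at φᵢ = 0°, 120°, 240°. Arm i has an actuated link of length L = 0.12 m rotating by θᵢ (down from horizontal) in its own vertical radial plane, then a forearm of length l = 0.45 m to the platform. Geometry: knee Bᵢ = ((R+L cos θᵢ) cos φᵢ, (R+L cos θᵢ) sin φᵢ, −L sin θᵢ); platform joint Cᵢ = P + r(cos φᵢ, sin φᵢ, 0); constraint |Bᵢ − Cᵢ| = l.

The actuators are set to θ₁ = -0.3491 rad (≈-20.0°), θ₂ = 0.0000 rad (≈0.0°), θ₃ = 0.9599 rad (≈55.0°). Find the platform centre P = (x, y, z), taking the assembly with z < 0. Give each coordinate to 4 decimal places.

O1 = (0.2728·cos0.0°, 0.2728·sin0.0°, 0.0410) = (0.2728, 0.0000, 0.0410)
φ2=120.0°: virtual centre (-0.1400, 0.2425, 0.0000), radius l
arm 3 at φ=240.0°: ρ3 = 0.2288;  O3 = (-0.1144, -0.1982, -0.0983)
|O₂|²−|O₁|² = 0.0023;  |O₃|²−|O₁|² = -0.0141
[-0.8255 0.4850 -0.0821]·P = 0.0023;  [-0.7744 -0.3963 -0.2787]·P = -0.0141
det = 0.7027;  x = 0.0084+-0.2386z,  y = 0.0191+-0.2369z
quadratic in z: (1.1131)z²+(0.0350)z+(-0.1306)=0, √Δ=0.7632 → z ∈ {-0.3586, 0.3271}; z = -0.3586 (taking z<0)
x = 0.0940, y = 0.1040

(0.0940, 0.1040, -0.3586)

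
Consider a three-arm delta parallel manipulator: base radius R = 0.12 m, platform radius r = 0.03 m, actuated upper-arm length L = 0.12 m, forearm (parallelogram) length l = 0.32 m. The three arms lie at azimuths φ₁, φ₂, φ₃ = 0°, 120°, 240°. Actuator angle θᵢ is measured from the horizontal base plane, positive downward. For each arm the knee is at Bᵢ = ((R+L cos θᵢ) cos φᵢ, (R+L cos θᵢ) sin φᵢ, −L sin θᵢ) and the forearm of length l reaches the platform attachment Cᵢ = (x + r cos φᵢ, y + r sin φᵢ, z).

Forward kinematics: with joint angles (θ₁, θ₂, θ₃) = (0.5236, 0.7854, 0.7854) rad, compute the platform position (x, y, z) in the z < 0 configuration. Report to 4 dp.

(0.0360, 0.0000, -0.3383)

arm 1 at φ=0.0°: e+L cos θ1 = 0.1939;  O1 = (0.1939, 0.0000, -0.0600)
O2 = (0.1749·cos120.0°, 0.1749·sin120.0°, -0.0849) = (-0.0874, 0.1514, -0.0849)
arm 3 at φ=240.0°: e+L cos θ3 = 0.1749;  O3 = (-0.0874, -0.1514, -0.0849)
|O₂|²−|O₁|² = -0.0034;  |O₃|²−|O₁|² = -0.0034
[-0.5627 0.3029 -0.0497]·P = -0.0034;  [-0.5627 -0.3029 -0.0497]·P = -0.0034
det = 0.3408;  x = 0.0061+-0.0883z,  y = 0.0000+0.0000z
into |P−O₁|² = l²: 1.0078z² + 0.1532z + -0.0635 = 0;  Δ = 0.2795;  z = -0.3383 or 0.1863 → z<0 root = -0.3383
x = 0.0360, y = 0.0000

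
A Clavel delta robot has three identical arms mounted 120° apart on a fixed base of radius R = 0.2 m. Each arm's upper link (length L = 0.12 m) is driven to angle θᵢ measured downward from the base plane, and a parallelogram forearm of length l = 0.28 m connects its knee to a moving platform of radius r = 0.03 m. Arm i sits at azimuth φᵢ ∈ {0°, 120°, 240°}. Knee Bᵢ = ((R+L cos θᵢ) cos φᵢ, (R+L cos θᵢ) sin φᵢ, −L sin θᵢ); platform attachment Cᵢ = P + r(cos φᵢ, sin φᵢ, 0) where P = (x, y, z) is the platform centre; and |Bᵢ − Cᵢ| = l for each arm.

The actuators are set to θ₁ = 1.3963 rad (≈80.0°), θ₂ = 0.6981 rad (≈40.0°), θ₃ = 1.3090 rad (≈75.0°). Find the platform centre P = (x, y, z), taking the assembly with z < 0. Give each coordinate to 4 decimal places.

φ1=0.0°: virtual centre (0.1908, 0.0000, -0.1182), radius l
centre 2 = (0.2619·cos120.0°, 0.2619·sin120.0°, -0.0771) = (-0.1310, 0.2268, -0.0771)
φ3=240.0°: virtual centre (-0.1005, -0.1741, -0.1159), radius l
subtract pairs → two planes through P
[-0.6436 0.4537 0.0821]·P = 0.0242;  [-0.5827 -0.3482 0.0045]·P = 0.0035
det = 0.4885;  x = -0.0205+0.0627z,  y = 0.0243+-0.0920z
quadratic in z: (1.0124)z²+(0.2054)z+(-0.0192)=0, √Δ=0.3463 → z ∈ {-0.2725, 0.0696}; z = -0.2725 (taking z<0)
x = -0.0376, y = 0.0493

(-0.0376, 0.0493, -0.2725)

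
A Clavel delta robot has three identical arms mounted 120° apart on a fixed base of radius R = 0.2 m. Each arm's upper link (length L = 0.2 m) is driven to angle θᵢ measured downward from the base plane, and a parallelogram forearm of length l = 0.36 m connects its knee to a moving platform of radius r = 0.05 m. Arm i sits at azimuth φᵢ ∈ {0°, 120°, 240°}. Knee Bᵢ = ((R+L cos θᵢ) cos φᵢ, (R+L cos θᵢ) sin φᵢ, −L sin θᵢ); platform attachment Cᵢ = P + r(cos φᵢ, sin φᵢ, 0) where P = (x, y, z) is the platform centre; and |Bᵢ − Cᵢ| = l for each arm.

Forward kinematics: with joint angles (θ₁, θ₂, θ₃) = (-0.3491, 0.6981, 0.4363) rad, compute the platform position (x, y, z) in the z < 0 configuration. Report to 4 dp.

(0.0650, -0.0226, -0.1653)

arm 1 at φ=0.0°: (R−r)+L cos θ1 = 0.3379;  centre 1 = (0.3379, 0.0000, 0.0684)
arm 2 at φ=120.0°: (R−r)+L cos θ2 = 0.3032;  centre 2 = (-0.1516, 0.2626, -0.1286)
arm 3 at φ=240.0°: (R−r)+L cos θ3 = 0.3313;  centre 3 = (-0.1656, -0.2869, -0.0845)
|centre ₂|²−|centre ₁|² = -0.0104;  |centre ₃|²−|centre ₁|² = -0.0020
linear system: -0.9791x+0.5252y = -0.0104−-0.3939z; -1.0071x+-0.5738y = -0.0020−-0.3059z
det = 1.0907;  x = 0.0064+-0.3545z,  y = -0.0078+0.0892z
quadratic in z: (1.1336)z²+(0.0968)z+(-0.0150)=0, √Δ=0.2780 → z ∈ {-0.1653, 0.0799}; z = -0.1653 (taking z<0)
x = 0.0650, y = -0.0226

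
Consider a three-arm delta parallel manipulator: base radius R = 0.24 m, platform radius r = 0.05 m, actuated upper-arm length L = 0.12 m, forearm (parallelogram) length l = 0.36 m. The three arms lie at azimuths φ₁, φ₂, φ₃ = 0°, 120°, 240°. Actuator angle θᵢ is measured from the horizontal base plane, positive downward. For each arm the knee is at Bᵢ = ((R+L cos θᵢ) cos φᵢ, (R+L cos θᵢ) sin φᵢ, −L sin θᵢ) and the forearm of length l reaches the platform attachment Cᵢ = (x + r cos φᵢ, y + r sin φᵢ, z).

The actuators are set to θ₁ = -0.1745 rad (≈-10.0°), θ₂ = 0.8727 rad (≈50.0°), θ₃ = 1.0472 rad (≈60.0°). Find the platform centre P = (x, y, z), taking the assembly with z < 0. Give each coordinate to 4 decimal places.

(0.0947, 0.0163, -0.2686)

φ1=0.0°: virtual centre (0.3082, 0.0000, 0.0208), radius l
centre 2 = (0.2671·cos120.0°, 0.2671·sin120.0°, -0.0919) = (-0.1336, 0.2313, -0.0919)
arm 3 at φ=240.0°: e+L cos θ3 = 0.2500;  centre 3 = (-0.1250, -0.2165, -0.1039)
|centre ₂|²−|centre ₁|² = -0.0156;  |centre ₃|²−|centre ₁|² = -0.0221
plane₁₂: -0.8835x+0.4627y+-0.2255z = -0.0156
Cramer: x(z) = 0.0217-0.2720z;  y(z) = 0.0077-0.0320z
sphere 1 gives Az²+Bz+C=0 with A=1.0750, B=0.1137, C=-0.0470;  B²−4AC=0.2151;  roots -0.2686, 0.1628;  negative root z = -0.2686
x = 0.0947, y = 0.0163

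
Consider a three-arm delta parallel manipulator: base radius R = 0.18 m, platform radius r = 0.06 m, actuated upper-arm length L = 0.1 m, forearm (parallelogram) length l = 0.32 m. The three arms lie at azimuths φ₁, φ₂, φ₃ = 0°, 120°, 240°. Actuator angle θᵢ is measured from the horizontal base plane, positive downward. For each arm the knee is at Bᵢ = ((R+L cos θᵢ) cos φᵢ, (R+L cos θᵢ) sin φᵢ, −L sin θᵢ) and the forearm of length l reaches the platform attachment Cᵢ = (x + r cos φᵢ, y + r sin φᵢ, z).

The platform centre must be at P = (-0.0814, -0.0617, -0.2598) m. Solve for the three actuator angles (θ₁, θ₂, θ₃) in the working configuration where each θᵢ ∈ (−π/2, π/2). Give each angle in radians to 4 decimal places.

rotate P by −φ1: (-0.0814, -0.0617, -0.2598)
  e−x'=0.2014;  (l²−L²−(e−x')²−y'²−z²)/2L = -0.0973
  √(A²+B²)=0.3287;  θ1 = -0.9114+1.8714 ≈ 0.9600
rotate P by −φ2: (-0.0127, 0.1013, -0.2598)
  A cos θ + B sin θ = C:  0.1327·cos θ + -0.2598·sin θ = -0.0149
  √(A²+B²)=0.2917;  θ2 = -1.0985+1.6220 ≈ 0.5235
φ3=240.0° → target in arm frame (0.0941, -0.0396)
  e−x'=0.0259;  (l²−L²−(e−x')²−y'²−z²)/2L = 0.1133
  θ3 = atan2(B,A) + arccos(C/0.2611) = -0.3497

θ₁ = 0.9600, θ₂ = 0.5235, θ₃ = -0.3497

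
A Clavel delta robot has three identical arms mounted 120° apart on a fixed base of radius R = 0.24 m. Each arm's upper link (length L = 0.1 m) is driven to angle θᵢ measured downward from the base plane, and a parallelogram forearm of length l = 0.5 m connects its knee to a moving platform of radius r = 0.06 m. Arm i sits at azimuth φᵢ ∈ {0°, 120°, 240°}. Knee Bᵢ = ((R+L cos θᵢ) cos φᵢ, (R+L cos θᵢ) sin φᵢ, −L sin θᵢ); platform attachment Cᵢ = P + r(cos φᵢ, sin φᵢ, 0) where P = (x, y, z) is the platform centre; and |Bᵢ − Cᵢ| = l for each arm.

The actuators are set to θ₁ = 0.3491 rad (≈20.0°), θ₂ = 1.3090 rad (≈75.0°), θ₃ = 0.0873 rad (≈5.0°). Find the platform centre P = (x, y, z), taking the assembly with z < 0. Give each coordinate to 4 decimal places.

arm 1 at φ=0.0°: e+L cos θ1 = 0.2740;  O1 = (0.2740, 0.0000, -0.0342)
φ2=120.0°: virtual centre (-0.1029, 0.1783, -0.0966), radius l
arm 3 at φ=240.0°: e+L cos θ3 = 0.2796;  O3 = (-0.1398, -0.2422, -0.0087)
eliminate P² terms by subtracting sphere 1 from 2 and 3
[-0.7538 0.3566 -0.1248]·P = -0.0245;  [-0.8276 -0.4843 0.0510]·P = 0.0020
det = 0.6602;  x = 0.0169+-0.0640z,  y = -0.0330+0.2146z
sphere 1 gives Az²+Bz+C=0 with A=1.0502, B=0.0871, C=-0.1816;  B²−4AC=0.7706;  roots -0.4594, 0.3765;  negative root z = -0.4594
x = 0.0463, y = -0.1316

(0.0463, -0.1316, -0.4594)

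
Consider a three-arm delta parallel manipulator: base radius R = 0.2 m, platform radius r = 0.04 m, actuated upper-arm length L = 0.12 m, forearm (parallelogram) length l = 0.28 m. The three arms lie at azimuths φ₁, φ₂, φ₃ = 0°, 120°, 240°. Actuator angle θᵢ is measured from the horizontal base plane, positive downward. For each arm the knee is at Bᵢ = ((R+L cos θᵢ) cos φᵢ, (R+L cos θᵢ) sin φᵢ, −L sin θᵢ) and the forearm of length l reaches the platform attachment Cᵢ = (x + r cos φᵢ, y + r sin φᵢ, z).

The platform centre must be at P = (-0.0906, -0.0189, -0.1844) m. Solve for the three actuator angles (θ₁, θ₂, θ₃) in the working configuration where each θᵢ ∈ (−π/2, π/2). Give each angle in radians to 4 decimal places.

φ1=0.0° → target in arm frame (-0.0906, -0.0189)
  A cos θ + B sin θ = C:  0.2506·cos θ + -0.1844·sin θ = -0.1382
  γ=atan2(-0.1844,0.2506)=-0.6344;  ψ=arccos(-0.4441)=2.0310;  θ1=γ+ψ≈1.3966
φ2=120.0° → target in arm frame (0.0289, 0.0879)
  A=0.1311, B=-0.1844, C=(l²−L²−A²−y'²−z²)/(2L)=0.0212
  γ=atan2(-0.1844,0.1311)=-0.9529;  ψ=arccos(0.0937)=1.4769;  θ2=γ+ψ≈0.5241
arm 3 (φ=240.0°): x'=0.0617, y'=-0.0690
  A cos θ + B sin θ = C:  0.0983·cos θ + -0.1844·sin θ = 0.0649
  γ=atan2(-0.1844,0.0983)=-1.0809;  ψ=arccos(0.3103)=1.2553;  θ3=γ+ψ≈0.1744

θ₁ = 1.3966, θ₂ = 0.5241, θ₃ = 0.1744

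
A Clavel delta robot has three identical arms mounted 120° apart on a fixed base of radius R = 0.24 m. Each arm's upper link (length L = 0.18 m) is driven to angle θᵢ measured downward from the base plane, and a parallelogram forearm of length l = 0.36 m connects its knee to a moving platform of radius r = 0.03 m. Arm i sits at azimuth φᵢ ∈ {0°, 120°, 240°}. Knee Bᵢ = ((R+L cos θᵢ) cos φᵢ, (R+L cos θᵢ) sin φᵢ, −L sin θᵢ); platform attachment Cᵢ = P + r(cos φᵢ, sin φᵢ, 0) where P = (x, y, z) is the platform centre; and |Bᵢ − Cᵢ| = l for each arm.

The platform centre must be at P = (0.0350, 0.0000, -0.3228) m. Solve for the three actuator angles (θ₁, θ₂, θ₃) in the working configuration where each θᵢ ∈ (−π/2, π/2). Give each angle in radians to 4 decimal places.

arm 1 (φ=0.0°): x'=0.0350, y'=0.0000
  e−x'=0.1750;  (l²−L²−(e−x')²−y'²−z²)/2L = -0.1045
  √(A²+B²)=0.3672;  θ1 = -1.0740+1.8594 ≈ 0.7854
φ2=120.0° → target in arm frame (-0.0175, -0.0303)
  A=0.2275, B=-0.3228, C=(l²−L²−A²−y'²−z²)/(2L)=-0.1658
  √(A²+B²)=0.3949;  θ2 = -0.9569+2.0040 ≈ 1.0471
φ3=240.0° → target in arm frame (-0.0175, 0.0303)
  e−x'=0.2275;  (l²−L²−(e−x')²−y'²−z²)/2L = -0.1658
  √(A²+B²)=0.3949;  θ3 = -0.9569+2.0040 ≈ 1.0471

θ₁ = 0.7854, θ₂ = 1.0471, θ₃ = 1.0471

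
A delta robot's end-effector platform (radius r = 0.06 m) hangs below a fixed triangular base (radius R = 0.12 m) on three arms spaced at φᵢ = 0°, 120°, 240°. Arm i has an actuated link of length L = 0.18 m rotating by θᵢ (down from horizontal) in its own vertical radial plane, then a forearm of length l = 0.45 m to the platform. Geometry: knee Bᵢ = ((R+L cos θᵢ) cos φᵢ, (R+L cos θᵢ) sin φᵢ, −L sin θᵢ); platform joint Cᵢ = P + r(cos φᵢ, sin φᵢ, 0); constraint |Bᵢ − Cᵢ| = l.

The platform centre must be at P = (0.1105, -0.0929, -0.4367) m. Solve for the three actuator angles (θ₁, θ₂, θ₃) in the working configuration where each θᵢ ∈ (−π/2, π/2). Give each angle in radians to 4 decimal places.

θ₁ = 0.0871, θ₂ = 0.7853, θ₃ = 0.3492

arm 1 (φ=0.0°): x'=0.1105, y'=-0.0929
  A=-0.0505, B=-0.4367, C=(l²−L²−A²−y'²−z²)/(2L)=-0.0883
  √(A²+B²)=0.4396;  θ1 = -1.6859+1.7730 ≈ 0.0871
φ2=120.0° → target in arm frame (-0.1357, -0.0492)
  A cos θ + B sin θ = C:  0.1957·cos θ + -0.4367·sin θ = -0.1704
  √(A²+B²)=0.4785;  θ2 = -1.1495+1.9348 ≈ 0.7853
arm 3 (φ=240.0°): x'=0.0252, y'=0.1421
  A cos θ + B sin θ = C:  0.0348·cos θ + -0.4367·sin θ = -0.1167
  γ=atan2(-0.4367,0.0348)=-1.4913;  ψ=arccos(-0.2665)=1.8405;  θ3=γ+ψ≈0.3492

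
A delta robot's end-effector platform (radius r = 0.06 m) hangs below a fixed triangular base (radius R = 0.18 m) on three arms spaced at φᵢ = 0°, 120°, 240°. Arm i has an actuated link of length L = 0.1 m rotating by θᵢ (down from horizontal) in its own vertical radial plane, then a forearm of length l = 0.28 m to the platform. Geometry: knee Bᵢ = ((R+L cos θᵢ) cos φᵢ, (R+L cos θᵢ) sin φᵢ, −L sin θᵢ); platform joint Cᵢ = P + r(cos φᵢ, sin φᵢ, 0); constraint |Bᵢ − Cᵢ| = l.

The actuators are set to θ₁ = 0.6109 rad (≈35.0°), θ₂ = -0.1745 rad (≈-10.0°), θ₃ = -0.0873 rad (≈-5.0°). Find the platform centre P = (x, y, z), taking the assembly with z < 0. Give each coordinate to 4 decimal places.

(-0.0481, 0.0039, -0.1834)

φ1=0.0°: virtual centre (0.2019, 0.0000, -0.0574), radius l
arm 2 at φ=120.0°: e+L cos θ2 = 0.2185;  S2 = (-0.1092, 0.1892, 0.0174)
arm 3 at φ=240.0°: e+L cos θ3 = 0.2196;  S3 = (-0.1098, -0.1902, 0.0087)
eliminate P² terms by subtracting sphere 1 from 2 and 3
linear system: -0.6223x+0.3784y = 0.0040−0.1494z; -0.6234x+-0.3804y = 0.0042−0.1322z
det = 0.4726;  x = -0.0066+0.2261z,  y = -0.0003+-0.0231z
into |P−S₁|² = l²: 1.0516z² + 0.0205z + -0.0316 = 0;  Δ = 0.1335;  z = -0.1834 or 0.1640 → z<0 root = -0.1834
x = -0.0481, y = 0.0039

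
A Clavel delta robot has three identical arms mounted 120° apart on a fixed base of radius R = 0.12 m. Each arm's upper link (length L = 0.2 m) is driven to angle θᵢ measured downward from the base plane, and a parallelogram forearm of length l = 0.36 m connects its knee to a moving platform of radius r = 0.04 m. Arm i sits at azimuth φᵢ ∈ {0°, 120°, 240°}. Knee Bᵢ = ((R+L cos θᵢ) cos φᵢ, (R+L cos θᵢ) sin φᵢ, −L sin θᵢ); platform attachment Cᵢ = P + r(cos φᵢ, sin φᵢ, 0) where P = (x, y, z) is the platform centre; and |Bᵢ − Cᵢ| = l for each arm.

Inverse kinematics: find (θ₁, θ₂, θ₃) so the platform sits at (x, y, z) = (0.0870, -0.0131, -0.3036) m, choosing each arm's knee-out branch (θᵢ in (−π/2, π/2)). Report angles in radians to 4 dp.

θ₁ = -0.0001, θ₂ = 0.6110, θ₃ = 0.5235

φ1=0.0° → target in arm frame (0.0870, -0.0131)
  A cos θ + B sin θ = C:  -0.0070·cos θ + -0.3036·sin θ = -0.0070
  θ1 = atan2(B,A) + arccos(C/0.3037) = -0.0001
rotate P by −φ2: (-0.0548, -0.0688, -0.3036)
  A=0.1348, B=-0.3036, C=(l²−L²−A²−y'²−z²)/(2L)=-0.0637
  √(A²+B²)=0.3322;  θ2 = -1.1528+1.7638 ≈ 0.6110
arm 3 (φ=240.0°): x'=-0.0322, y'=0.0819
  A cos θ + B sin θ = C:  0.1122·cos θ + -0.3036·sin θ = -0.0546
  θ3 = atan2(B,A) + arccos(C/0.3237) = 0.5235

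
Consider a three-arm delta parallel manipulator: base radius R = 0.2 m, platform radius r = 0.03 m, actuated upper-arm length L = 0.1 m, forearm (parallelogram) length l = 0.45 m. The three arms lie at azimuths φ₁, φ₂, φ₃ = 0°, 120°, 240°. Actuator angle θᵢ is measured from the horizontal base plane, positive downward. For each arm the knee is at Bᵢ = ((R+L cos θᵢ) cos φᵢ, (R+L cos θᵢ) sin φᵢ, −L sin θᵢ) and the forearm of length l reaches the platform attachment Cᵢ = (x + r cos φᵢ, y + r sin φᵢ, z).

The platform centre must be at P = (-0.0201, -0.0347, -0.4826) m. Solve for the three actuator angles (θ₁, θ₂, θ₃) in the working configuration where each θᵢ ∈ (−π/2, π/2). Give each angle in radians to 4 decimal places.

θ₁ = 1.2224, θ₂ = 1.2219, θ₃ = 0.8731

arm 1 (φ=0.0°): x'=-0.0201, y'=-0.0347
  A cos θ + B sin θ = C:  0.1901·cos θ + -0.4826·sin θ = -0.3887
  θ1 = atan2(B,A) + arccos(C/0.5187) = 1.2224
arm 2 (φ=120.0°): x'=-0.0200, y'=0.0348
  e−x'=0.1900;  (l²−L²−(e−x')²−y'²−z²)/2L = -0.3886
  γ=atan2(-0.4826,0.1900)=-1.1957;  ψ=arccos(-0.7492)=2.4176;  θ2=γ+ψ≈1.2219
φ3=240.0° → target in arm frame (0.0401, -0.0001)
  A=0.1299, B=-0.4826, C=(l²−L²−A²−y'²−z²)/(2L)=-0.2864
  γ=atan2(-0.4826,0.1299)=-1.3079;  ψ=arccos(-0.5730)=2.1810;  θ3=γ+ψ≈0.8731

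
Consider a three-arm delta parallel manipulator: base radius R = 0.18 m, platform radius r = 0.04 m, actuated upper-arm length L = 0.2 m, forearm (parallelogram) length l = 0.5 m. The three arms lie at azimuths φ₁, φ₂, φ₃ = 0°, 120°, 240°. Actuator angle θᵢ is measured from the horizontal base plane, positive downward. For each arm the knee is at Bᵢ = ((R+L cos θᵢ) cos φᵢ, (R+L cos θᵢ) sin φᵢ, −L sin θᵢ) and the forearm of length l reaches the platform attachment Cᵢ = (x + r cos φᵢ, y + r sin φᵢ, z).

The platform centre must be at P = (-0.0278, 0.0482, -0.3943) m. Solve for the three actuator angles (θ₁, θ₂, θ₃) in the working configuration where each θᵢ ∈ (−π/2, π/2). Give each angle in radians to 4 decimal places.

arm 1 (φ=0.0°): x'=-0.0278, y'=0.0482
  A=0.1678, B=-0.3943, C=(l²−L²−A²−y'²−z²)/(2L)=0.0601
  γ=atan2(-0.3943,0.1678)=-1.1684;  ψ=arccos(0.1403)=1.4300;  θ1=γ+ψ≈0.2616
arm 2 (φ=120.0°): x'=0.0556, y'=0.0000
  e−x'=0.0844;  (l²−L²−(e−x')²−y'²−z²)/2L = 0.1185
  √(A²+B²)=0.4032;  θ2 = -1.3600+1.2724 ≈ -0.0876
arm 3 (φ=240.0°): x'=-0.0278, y'=-0.0482
  A cos θ + B sin θ = C:  0.1678·cos θ + -0.3943·sin θ = 0.0601
  θ3 = atan2(B,A) + arccos(C/0.4285) = 0.2618

θ₁ = 0.2616, θ₂ = -0.0876, θ₃ = 0.2618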